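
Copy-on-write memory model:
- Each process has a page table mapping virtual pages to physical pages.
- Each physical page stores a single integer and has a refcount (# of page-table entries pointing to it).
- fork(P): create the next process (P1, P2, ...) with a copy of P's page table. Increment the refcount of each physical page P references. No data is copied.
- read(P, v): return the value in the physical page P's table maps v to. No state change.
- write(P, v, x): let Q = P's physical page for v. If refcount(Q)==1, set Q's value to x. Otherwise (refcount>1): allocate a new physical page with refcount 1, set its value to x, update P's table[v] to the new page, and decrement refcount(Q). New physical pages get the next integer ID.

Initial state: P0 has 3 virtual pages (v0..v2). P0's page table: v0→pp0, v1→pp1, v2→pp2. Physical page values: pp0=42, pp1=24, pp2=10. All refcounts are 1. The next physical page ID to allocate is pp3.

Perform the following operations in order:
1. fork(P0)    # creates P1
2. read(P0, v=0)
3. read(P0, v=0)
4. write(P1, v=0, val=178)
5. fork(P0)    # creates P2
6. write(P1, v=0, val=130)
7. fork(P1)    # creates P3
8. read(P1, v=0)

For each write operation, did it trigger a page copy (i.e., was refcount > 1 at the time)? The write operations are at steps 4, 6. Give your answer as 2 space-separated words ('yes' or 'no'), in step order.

Op 1: fork(P0) -> P1. 3 ppages; refcounts: pp0:2 pp1:2 pp2:2
Op 2: read(P0, v0) -> 42. No state change.
Op 3: read(P0, v0) -> 42. No state change.
Op 4: write(P1, v0, 178). refcount(pp0)=2>1 -> COPY to pp3. 4 ppages; refcounts: pp0:1 pp1:2 pp2:2 pp3:1
Op 5: fork(P0) -> P2. 4 ppages; refcounts: pp0:2 pp1:3 pp2:3 pp3:1
Op 6: write(P1, v0, 130). refcount(pp3)=1 -> write in place. 4 ppages; refcounts: pp0:2 pp1:3 pp2:3 pp3:1
Op 7: fork(P1) -> P3. 4 ppages; refcounts: pp0:2 pp1:4 pp2:4 pp3:2
Op 8: read(P1, v0) -> 130. No state change.

yes no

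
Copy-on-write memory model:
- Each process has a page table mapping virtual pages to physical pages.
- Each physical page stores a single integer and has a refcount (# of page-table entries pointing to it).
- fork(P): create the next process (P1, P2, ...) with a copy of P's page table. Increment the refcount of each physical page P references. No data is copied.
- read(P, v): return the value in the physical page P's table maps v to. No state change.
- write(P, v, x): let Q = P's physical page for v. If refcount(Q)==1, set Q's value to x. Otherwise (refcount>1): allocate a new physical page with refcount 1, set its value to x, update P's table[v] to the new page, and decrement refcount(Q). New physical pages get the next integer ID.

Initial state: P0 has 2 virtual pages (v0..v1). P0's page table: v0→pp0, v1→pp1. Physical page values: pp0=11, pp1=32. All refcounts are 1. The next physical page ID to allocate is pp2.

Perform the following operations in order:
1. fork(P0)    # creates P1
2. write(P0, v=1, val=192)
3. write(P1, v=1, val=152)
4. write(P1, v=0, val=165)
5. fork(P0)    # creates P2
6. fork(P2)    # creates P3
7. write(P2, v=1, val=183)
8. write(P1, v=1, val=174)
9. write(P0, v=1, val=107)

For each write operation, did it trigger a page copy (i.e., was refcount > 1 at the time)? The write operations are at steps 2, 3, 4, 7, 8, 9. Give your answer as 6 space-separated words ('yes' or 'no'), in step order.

Op 1: fork(P0) -> P1. 2 ppages; refcounts: pp0:2 pp1:2
Op 2: write(P0, v1, 192). refcount(pp1)=2>1 -> COPY to pp2. 3 ppages; refcounts: pp0:2 pp1:1 pp2:1
Op 3: write(P1, v1, 152). refcount(pp1)=1 -> write in place. 3 ppages; refcounts: pp0:2 pp1:1 pp2:1
Op 4: write(P1, v0, 165). refcount(pp0)=2>1 -> COPY to pp3. 4 ppages; refcounts: pp0:1 pp1:1 pp2:1 pp3:1
Op 5: fork(P0) -> P2. 4 ppages; refcounts: pp0:2 pp1:1 pp2:2 pp3:1
Op 6: fork(P2) -> P3. 4 ppages; refcounts: pp0:3 pp1:1 pp2:3 pp3:1
Op 7: write(P2, v1, 183). refcount(pp2)=3>1 -> COPY to pp4. 5 ppages; refcounts: pp0:3 pp1:1 pp2:2 pp3:1 pp4:1
Op 8: write(P1, v1, 174). refcount(pp1)=1 -> write in place. 5 ppages; refcounts: pp0:3 pp1:1 pp2:2 pp3:1 pp4:1
Op 9: write(P0, v1, 107). refcount(pp2)=2>1 -> COPY to pp5. 6 ppages; refcounts: pp0:3 pp1:1 pp2:1 pp3:1 pp4:1 pp5:1

yes no yes yes no yes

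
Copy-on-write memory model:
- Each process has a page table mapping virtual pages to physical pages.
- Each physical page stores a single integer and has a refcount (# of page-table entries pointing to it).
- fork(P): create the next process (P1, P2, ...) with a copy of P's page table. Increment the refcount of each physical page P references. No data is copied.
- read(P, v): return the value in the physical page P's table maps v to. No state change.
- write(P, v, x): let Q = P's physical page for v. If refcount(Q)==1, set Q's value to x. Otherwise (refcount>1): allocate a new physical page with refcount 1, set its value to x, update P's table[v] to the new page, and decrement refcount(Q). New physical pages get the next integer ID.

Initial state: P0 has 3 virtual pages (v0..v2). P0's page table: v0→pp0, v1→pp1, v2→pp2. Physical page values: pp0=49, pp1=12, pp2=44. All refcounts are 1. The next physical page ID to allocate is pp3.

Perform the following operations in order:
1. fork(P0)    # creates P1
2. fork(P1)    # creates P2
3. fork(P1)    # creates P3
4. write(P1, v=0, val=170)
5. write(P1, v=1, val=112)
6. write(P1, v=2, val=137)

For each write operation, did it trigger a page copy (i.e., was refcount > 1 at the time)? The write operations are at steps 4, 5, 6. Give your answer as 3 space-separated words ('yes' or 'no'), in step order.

Op 1: fork(P0) -> P1. 3 ppages; refcounts: pp0:2 pp1:2 pp2:2
Op 2: fork(P1) -> P2. 3 ppages; refcounts: pp0:3 pp1:3 pp2:3
Op 3: fork(P1) -> P3. 3 ppages; refcounts: pp0:4 pp1:4 pp2:4
Op 4: write(P1, v0, 170). refcount(pp0)=4>1 -> COPY to pp3. 4 ppages; refcounts: pp0:3 pp1:4 pp2:4 pp3:1
Op 5: write(P1, v1, 112). refcount(pp1)=4>1 -> COPY to pp4. 5 ppages; refcounts: pp0:3 pp1:3 pp2:4 pp3:1 pp4:1
Op 6: write(P1, v2, 137). refcount(pp2)=4>1 -> COPY to pp5. 6 ppages; refcounts: pp0:3 pp1:3 pp2:3 pp3:1 pp4:1 pp5:1

yes yes yes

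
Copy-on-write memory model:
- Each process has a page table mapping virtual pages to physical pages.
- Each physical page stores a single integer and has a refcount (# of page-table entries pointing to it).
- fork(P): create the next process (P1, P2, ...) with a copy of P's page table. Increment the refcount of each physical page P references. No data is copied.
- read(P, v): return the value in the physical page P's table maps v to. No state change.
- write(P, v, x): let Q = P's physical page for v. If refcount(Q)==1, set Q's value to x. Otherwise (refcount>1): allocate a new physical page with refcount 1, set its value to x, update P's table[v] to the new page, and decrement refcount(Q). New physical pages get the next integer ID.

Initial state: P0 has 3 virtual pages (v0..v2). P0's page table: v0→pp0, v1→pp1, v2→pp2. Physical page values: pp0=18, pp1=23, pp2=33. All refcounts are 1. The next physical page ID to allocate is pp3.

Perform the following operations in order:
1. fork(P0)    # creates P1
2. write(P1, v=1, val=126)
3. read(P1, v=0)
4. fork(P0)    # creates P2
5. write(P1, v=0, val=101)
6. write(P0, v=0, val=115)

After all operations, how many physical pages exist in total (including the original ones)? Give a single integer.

Answer: 6

Derivation:
Op 1: fork(P0) -> P1. 3 ppages; refcounts: pp0:2 pp1:2 pp2:2
Op 2: write(P1, v1, 126). refcount(pp1)=2>1 -> COPY to pp3. 4 ppages; refcounts: pp0:2 pp1:1 pp2:2 pp3:1
Op 3: read(P1, v0) -> 18. No state change.
Op 4: fork(P0) -> P2. 4 ppages; refcounts: pp0:3 pp1:2 pp2:3 pp3:1
Op 5: write(P1, v0, 101). refcount(pp0)=3>1 -> COPY to pp4. 5 ppages; refcounts: pp0:2 pp1:2 pp2:3 pp3:1 pp4:1
Op 6: write(P0, v0, 115). refcount(pp0)=2>1 -> COPY to pp5. 6 ppages; refcounts: pp0:1 pp1:2 pp2:3 pp3:1 pp4:1 pp5:1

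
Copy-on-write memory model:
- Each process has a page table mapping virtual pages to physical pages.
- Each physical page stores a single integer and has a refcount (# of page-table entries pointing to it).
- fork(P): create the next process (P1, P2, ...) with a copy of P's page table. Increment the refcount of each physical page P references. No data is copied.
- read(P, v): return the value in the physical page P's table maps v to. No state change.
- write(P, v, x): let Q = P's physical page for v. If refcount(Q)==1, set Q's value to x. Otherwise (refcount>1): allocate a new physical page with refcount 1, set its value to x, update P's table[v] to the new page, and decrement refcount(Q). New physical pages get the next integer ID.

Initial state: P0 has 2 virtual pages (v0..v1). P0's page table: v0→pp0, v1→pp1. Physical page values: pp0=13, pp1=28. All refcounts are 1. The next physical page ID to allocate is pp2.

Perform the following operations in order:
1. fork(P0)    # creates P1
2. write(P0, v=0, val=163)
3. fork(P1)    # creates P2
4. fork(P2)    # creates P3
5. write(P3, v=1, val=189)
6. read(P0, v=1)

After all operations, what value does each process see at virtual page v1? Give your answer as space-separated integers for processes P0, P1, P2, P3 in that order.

Answer: 28 28 28 189

Derivation:
Op 1: fork(P0) -> P1. 2 ppages; refcounts: pp0:2 pp1:2
Op 2: write(P0, v0, 163). refcount(pp0)=2>1 -> COPY to pp2. 3 ppages; refcounts: pp0:1 pp1:2 pp2:1
Op 3: fork(P1) -> P2. 3 ppages; refcounts: pp0:2 pp1:3 pp2:1
Op 4: fork(P2) -> P3. 3 ppages; refcounts: pp0:3 pp1:4 pp2:1
Op 5: write(P3, v1, 189). refcount(pp1)=4>1 -> COPY to pp3. 4 ppages; refcounts: pp0:3 pp1:3 pp2:1 pp3:1
Op 6: read(P0, v1) -> 28. No state change.
P0: v1 -> pp1 = 28
P1: v1 -> pp1 = 28
P2: v1 -> pp1 = 28
P3: v1 -> pp3 = 189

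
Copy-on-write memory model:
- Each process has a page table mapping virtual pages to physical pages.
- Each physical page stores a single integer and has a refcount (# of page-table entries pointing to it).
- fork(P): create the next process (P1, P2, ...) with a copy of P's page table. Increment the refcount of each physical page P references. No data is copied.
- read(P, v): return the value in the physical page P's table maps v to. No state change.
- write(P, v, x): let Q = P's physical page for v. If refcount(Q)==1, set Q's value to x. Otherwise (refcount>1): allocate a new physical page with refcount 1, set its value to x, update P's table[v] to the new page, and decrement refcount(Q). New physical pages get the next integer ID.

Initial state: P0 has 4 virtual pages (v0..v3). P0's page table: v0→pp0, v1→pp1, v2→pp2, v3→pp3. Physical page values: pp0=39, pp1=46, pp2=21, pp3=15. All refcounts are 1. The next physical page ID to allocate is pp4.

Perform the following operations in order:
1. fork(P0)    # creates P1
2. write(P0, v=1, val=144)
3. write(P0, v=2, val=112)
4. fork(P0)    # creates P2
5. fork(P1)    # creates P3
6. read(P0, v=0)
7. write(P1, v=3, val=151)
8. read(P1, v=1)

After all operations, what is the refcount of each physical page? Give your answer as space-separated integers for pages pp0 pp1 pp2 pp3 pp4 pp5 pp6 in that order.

Answer: 4 2 2 3 2 2 1

Derivation:
Op 1: fork(P0) -> P1. 4 ppages; refcounts: pp0:2 pp1:2 pp2:2 pp3:2
Op 2: write(P0, v1, 144). refcount(pp1)=2>1 -> COPY to pp4. 5 ppages; refcounts: pp0:2 pp1:1 pp2:2 pp3:2 pp4:1
Op 3: write(P0, v2, 112). refcount(pp2)=2>1 -> COPY to pp5. 6 ppages; refcounts: pp0:2 pp1:1 pp2:1 pp3:2 pp4:1 pp5:1
Op 4: fork(P0) -> P2. 6 ppages; refcounts: pp0:3 pp1:1 pp2:1 pp3:3 pp4:2 pp5:2
Op 5: fork(P1) -> P3. 6 ppages; refcounts: pp0:4 pp1:2 pp2:2 pp3:4 pp4:2 pp5:2
Op 6: read(P0, v0) -> 39. No state change.
Op 7: write(P1, v3, 151). refcount(pp3)=4>1 -> COPY to pp6. 7 ppages; refcounts: pp0:4 pp1:2 pp2:2 pp3:3 pp4:2 pp5:2 pp6:1
Op 8: read(P1, v1) -> 46. No state change.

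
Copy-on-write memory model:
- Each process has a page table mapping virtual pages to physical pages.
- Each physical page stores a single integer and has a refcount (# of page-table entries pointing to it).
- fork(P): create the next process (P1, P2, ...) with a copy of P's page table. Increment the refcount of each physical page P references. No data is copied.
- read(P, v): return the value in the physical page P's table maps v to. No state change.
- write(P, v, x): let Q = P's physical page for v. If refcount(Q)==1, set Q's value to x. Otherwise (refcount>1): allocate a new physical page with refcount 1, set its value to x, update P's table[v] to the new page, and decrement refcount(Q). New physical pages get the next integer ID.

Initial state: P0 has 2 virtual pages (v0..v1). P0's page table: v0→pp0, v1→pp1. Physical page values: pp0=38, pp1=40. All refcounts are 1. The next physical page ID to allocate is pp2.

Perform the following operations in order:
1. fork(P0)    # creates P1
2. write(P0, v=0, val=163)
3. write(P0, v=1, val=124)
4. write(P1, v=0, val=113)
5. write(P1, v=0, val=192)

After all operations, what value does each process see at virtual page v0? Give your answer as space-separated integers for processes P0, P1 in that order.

Op 1: fork(P0) -> P1. 2 ppages; refcounts: pp0:2 pp1:2
Op 2: write(P0, v0, 163). refcount(pp0)=2>1 -> COPY to pp2. 3 ppages; refcounts: pp0:1 pp1:2 pp2:1
Op 3: write(P0, v1, 124). refcount(pp1)=2>1 -> COPY to pp3. 4 ppages; refcounts: pp0:1 pp1:1 pp2:1 pp3:1
Op 4: write(P1, v0, 113). refcount(pp0)=1 -> write in place. 4 ppages; refcounts: pp0:1 pp1:1 pp2:1 pp3:1
Op 5: write(P1, v0, 192). refcount(pp0)=1 -> write in place. 4 ppages; refcounts: pp0:1 pp1:1 pp2:1 pp3:1
P0: v0 -> pp2 = 163
P1: v0 -> pp0 = 192

Answer: 163 192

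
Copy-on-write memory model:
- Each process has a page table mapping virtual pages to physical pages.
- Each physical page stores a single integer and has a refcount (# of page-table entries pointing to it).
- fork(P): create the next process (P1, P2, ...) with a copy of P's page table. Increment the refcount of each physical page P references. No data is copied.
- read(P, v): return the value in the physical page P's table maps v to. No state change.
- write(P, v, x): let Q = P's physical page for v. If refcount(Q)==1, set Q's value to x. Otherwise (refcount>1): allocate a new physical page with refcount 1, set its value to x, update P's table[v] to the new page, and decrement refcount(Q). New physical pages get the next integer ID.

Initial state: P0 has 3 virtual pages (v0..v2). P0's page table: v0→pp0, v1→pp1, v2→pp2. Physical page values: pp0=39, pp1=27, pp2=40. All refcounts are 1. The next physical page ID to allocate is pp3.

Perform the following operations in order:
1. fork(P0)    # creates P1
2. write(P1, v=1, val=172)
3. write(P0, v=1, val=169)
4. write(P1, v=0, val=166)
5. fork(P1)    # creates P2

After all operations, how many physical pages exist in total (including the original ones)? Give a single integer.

Answer: 5

Derivation:
Op 1: fork(P0) -> P1. 3 ppages; refcounts: pp0:2 pp1:2 pp2:2
Op 2: write(P1, v1, 172). refcount(pp1)=2>1 -> COPY to pp3. 4 ppages; refcounts: pp0:2 pp1:1 pp2:2 pp3:1
Op 3: write(P0, v1, 169). refcount(pp1)=1 -> write in place. 4 ppages; refcounts: pp0:2 pp1:1 pp2:2 pp3:1
Op 4: write(P1, v0, 166). refcount(pp0)=2>1 -> COPY to pp4. 5 ppages; refcounts: pp0:1 pp1:1 pp2:2 pp3:1 pp4:1
Op 5: fork(P1) -> P2. 5 ppages; refcounts: pp0:1 pp1:1 pp2:3 pp3:2 pp4:2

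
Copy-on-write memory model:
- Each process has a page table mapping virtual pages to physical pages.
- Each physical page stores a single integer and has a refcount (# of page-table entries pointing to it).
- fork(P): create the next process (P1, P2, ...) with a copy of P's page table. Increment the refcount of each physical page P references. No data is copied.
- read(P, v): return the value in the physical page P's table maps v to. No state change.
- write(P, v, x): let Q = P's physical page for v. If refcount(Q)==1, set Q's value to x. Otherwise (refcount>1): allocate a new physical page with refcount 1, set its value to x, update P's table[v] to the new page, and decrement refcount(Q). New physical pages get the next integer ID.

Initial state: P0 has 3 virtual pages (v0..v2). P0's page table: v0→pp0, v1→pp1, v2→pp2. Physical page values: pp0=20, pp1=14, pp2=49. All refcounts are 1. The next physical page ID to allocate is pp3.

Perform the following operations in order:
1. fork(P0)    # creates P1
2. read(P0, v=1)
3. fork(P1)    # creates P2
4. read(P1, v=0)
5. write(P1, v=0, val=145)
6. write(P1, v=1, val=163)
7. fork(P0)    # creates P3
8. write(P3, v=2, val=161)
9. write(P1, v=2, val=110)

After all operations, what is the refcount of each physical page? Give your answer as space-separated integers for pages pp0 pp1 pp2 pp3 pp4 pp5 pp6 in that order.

Op 1: fork(P0) -> P1. 3 ppages; refcounts: pp0:2 pp1:2 pp2:2
Op 2: read(P0, v1) -> 14. No state change.
Op 3: fork(P1) -> P2. 3 ppages; refcounts: pp0:3 pp1:3 pp2:3
Op 4: read(P1, v0) -> 20. No state change.
Op 5: write(P1, v0, 145). refcount(pp0)=3>1 -> COPY to pp3. 4 ppages; refcounts: pp0:2 pp1:3 pp2:3 pp3:1
Op 6: write(P1, v1, 163). refcount(pp1)=3>1 -> COPY to pp4. 5 ppages; refcounts: pp0:2 pp1:2 pp2:3 pp3:1 pp4:1
Op 7: fork(P0) -> P3. 5 ppages; refcounts: pp0:3 pp1:3 pp2:4 pp3:1 pp4:1
Op 8: write(P3, v2, 161). refcount(pp2)=4>1 -> COPY to pp5. 6 ppages; refcounts: pp0:3 pp1:3 pp2:3 pp3:1 pp4:1 pp5:1
Op 9: write(P1, v2, 110). refcount(pp2)=3>1 -> COPY to pp6. 7 ppages; refcounts: pp0:3 pp1:3 pp2:2 pp3:1 pp4:1 pp5:1 pp6:1

Answer: 3 3 2 1 1 1 1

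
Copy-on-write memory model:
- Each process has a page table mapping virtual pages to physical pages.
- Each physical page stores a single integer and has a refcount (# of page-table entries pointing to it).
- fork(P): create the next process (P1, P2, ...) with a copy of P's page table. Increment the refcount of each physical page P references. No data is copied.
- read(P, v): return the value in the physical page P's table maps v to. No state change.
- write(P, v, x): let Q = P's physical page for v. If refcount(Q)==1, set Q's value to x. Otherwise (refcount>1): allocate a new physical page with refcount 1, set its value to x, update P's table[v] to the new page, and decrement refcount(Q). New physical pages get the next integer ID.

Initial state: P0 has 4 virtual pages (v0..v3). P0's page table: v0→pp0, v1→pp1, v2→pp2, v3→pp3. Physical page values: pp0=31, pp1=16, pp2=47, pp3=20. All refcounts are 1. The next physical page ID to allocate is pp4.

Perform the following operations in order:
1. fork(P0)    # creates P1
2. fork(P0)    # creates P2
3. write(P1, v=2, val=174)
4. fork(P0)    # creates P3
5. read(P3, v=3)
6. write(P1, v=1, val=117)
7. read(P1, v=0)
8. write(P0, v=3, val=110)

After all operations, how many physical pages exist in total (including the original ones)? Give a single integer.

Answer: 7

Derivation:
Op 1: fork(P0) -> P1. 4 ppages; refcounts: pp0:2 pp1:2 pp2:2 pp3:2
Op 2: fork(P0) -> P2. 4 ppages; refcounts: pp0:3 pp1:3 pp2:3 pp3:3
Op 3: write(P1, v2, 174). refcount(pp2)=3>1 -> COPY to pp4. 5 ppages; refcounts: pp0:3 pp1:3 pp2:2 pp3:3 pp4:1
Op 4: fork(P0) -> P3. 5 ppages; refcounts: pp0:4 pp1:4 pp2:3 pp3:4 pp4:1
Op 5: read(P3, v3) -> 20. No state change.
Op 6: write(P1, v1, 117). refcount(pp1)=4>1 -> COPY to pp5. 6 ppages; refcounts: pp0:4 pp1:3 pp2:3 pp3:4 pp4:1 pp5:1
Op 7: read(P1, v0) -> 31. No state change.
Op 8: write(P0, v3, 110). refcount(pp3)=4>1 -> COPY to pp6. 7 ppages; refcounts: pp0:4 pp1:3 pp2:3 pp3:3 pp4:1 pp5:1 pp6:1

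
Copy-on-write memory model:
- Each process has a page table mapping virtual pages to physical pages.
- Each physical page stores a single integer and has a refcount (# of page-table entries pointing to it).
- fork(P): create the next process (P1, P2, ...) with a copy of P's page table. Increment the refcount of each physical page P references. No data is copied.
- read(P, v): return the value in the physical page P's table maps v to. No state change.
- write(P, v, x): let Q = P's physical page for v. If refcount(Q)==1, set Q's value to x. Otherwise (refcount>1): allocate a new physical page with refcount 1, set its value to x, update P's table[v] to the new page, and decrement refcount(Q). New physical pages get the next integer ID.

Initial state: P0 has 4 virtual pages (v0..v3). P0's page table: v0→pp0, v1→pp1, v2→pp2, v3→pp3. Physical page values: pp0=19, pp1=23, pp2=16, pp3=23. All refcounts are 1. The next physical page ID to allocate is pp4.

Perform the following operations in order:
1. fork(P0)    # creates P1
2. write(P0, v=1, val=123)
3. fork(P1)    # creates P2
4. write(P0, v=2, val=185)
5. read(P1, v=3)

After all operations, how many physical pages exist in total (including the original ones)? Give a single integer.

Op 1: fork(P0) -> P1. 4 ppages; refcounts: pp0:2 pp1:2 pp2:2 pp3:2
Op 2: write(P0, v1, 123). refcount(pp1)=2>1 -> COPY to pp4. 5 ppages; refcounts: pp0:2 pp1:1 pp2:2 pp3:2 pp4:1
Op 3: fork(P1) -> P2. 5 ppages; refcounts: pp0:3 pp1:2 pp2:3 pp3:3 pp4:1
Op 4: write(P0, v2, 185). refcount(pp2)=3>1 -> COPY to pp5. 6 ppages; refcounts: pp0:3 pp1:2 pp2:2 pp3:3 pp4:1 pp5:1
Op 5: read(P1, v3) -> 23. No state change.

Answer: 6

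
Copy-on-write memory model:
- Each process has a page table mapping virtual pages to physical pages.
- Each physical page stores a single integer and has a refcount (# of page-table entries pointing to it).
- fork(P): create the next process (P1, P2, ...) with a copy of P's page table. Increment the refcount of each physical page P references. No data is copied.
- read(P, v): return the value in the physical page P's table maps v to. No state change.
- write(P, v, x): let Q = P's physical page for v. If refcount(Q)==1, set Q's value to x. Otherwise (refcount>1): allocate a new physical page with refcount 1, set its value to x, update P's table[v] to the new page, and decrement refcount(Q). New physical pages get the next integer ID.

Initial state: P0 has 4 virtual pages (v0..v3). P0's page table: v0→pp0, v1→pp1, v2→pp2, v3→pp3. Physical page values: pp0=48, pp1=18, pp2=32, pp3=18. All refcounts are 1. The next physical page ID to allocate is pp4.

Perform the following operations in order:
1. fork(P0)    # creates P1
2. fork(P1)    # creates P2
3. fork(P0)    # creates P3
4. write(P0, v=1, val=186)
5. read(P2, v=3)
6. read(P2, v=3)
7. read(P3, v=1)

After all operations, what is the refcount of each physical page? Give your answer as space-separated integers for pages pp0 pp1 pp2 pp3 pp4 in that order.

Answer: 4 3 4 4 1

Derivation:
Op 1: fork(P0) -> P1. 4 ppages; refcounts: pp0:2 pp1:2 pp2:2 pp3:2
Op 2: fork(P1) -> P2. 4 ppages; refcounts: pp0:3 pp1:3 pp2:3 pp3:3
Op 3: fork(P0) -> P3. 4 ppages; refcounts: pp0:4 pp1:4 pp2:4 pp3:4
Op 4: write(P0, v1, 186). refcount(pp1)=4>1 -> COPY to pp4. 5 ppages; refcounts: pp0:4 pp1:3 pp2:4 pp3:4 pp4:1
Op 5: read(P2, v3) -> 18. No state change.
Op 6: read(P2, v3) -> 18. No state change.
Op 7: read(P3, v1) -> 18. No state change.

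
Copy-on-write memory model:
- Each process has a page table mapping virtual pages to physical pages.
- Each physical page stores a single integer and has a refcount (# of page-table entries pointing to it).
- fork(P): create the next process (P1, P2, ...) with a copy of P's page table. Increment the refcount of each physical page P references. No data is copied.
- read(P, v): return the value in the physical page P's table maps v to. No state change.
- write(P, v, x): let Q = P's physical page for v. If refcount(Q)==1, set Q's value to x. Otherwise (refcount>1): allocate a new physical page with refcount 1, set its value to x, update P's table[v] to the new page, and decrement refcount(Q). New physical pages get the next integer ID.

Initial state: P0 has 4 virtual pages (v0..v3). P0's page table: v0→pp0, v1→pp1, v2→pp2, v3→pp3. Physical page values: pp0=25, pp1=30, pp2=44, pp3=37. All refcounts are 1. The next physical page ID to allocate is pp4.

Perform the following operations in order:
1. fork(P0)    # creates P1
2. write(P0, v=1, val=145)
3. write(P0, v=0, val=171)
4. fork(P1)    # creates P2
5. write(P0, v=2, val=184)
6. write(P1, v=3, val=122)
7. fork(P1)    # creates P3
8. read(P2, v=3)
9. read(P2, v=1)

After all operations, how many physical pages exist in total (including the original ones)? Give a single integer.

Answer: 8

Derivation:
Op 1: fork(P0) -> P1. 4 ppages; refcounts: pp0:2 pp1:2 pp2:2 pp3:2
Op 2: write(P0, v1, 145). refcount(pp1)=2>1 -> COPY to pp4. 5 ppages; refcounts: pp0:2 pp1:1 pp2:2 pp3:2 pp4:1
Op 3: write(P0, v0, 171). refcount(pp0)=2>1 -> COPY to pp5. 6 ppages; refcounts: pp0:1 pp1:1 pp2:2 pp3:2 pp4:1 pp5:1
Op 4: fork(P1) -> P2. 6 ppages; refcounts: pp0:2 pp1:2 pp2:3 pp3:3 pp4:1 pp5:1
Op 5: write(P0, v2, 184). refcount(pp2)=3>1 -> COPY to pp6. 7 ppages; refcounts: pp0:2 pp1:2 pp2:2 pp3:3 pp4:1 pp5:1 pp6:1
Op 6: write(P1, v3, 122). refcount(pp3)=3>1 -> COPY to pp7. 8 ppages; refcounts: pp0:2 pp1:2 pp2:2 pp3:2 pp4:1 pp5:1 pp6:1 pp7:1
Op 7: fork(P1) -> P3. 8 ppages; refcounts: pp0:3 pp1:3 pp2:3 pp3:2 pp4:1 pp5:1 pp6:1 pp7:2
Op 8: read(P2, v3) -> 37. No state change.
Op 9: read(P2, v1) -> 30. No state change.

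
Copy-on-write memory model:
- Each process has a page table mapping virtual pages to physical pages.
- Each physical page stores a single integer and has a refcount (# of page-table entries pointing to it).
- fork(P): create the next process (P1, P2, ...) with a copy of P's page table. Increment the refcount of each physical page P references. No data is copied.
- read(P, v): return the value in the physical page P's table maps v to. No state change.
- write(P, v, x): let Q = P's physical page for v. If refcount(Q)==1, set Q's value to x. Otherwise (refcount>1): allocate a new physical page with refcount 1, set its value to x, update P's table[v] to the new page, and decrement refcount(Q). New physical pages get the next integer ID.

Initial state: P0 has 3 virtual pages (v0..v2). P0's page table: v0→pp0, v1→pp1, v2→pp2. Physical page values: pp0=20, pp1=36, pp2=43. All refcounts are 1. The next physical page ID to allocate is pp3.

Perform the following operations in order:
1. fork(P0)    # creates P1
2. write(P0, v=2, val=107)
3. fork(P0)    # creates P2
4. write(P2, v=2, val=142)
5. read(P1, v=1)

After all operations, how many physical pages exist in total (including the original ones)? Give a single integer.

Answer: 5

Derivation:
Op 1: fork(P0) -> P1. 3 ppages; refcounts: pp0:2 pp1:2 pp2:2
Op 2: write(P0, v2, 107). refcount(pp2)=2>1 -> COPY to pp3. 4 ppages; refcounts: pp0:2 pp1:2 pp2:1 pp3:1
Op 3: fork(P0) -> P2. 4 ppages; refcounts: pp0:3 pp1:3 pp2:1 pp3:2
Op 4: write(P2, v2, 142). refcount(pp3)=2>1 -> COPY to pp4. 5 ppages; refcounts: pp0:3 pp1:3 pp2:1 pp3:1 pp4:1
Op 5: read(P1, v1) -> 36. No state change.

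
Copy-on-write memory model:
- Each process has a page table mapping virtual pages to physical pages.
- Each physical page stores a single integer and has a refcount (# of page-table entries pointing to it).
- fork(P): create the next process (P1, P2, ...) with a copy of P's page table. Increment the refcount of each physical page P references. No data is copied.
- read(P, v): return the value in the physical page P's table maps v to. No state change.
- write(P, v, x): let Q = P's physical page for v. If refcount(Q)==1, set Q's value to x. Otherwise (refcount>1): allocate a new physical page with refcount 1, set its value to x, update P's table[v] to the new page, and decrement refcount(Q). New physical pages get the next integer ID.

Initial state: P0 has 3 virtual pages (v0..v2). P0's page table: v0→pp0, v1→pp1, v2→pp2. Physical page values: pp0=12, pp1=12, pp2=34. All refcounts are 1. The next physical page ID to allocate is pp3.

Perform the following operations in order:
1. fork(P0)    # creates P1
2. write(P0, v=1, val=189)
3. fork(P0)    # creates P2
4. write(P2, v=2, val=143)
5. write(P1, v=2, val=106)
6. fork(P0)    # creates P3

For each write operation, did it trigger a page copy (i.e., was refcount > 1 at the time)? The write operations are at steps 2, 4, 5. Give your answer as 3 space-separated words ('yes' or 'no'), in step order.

Op 1: fork(P0) -> P1. 3 ppages; refcounts: pp0:2 pp1:2 pp2:2
Op 2: write(P0, v1, 189). refcount(pp1)=2>1 -> COPY to pp3. 4 ppages; refcounts: pp0:2 pp1:1 pp2:2 pp3:1
Op 3: fork(P0) -> P2. 4 ppages; refcounts: pp0:3 pp1:1 pp2:3 pp3:2
Op 4: write(P2, v2, 143). refcount(pp2)=3>1 -> COPY to pp4. 5 ppages; refcounts: pp0:3 pp1:1 pp2:2 pp3:2 pp4:1
Op 5: write(P1, v2, 106). refcount(pp2)=2>1 -> COPY to pp5. 6 ppages; refcounts: pp0:3 pp1:1 pp2:1 pp3:2 pp4:1 pp5:1
Op 6: fork(P0) -> P3. 6 ppages; refcounts: pp0:4 pp1:1 pp2:2 pp3:3 pp4:1 pp5:1

yes yes yes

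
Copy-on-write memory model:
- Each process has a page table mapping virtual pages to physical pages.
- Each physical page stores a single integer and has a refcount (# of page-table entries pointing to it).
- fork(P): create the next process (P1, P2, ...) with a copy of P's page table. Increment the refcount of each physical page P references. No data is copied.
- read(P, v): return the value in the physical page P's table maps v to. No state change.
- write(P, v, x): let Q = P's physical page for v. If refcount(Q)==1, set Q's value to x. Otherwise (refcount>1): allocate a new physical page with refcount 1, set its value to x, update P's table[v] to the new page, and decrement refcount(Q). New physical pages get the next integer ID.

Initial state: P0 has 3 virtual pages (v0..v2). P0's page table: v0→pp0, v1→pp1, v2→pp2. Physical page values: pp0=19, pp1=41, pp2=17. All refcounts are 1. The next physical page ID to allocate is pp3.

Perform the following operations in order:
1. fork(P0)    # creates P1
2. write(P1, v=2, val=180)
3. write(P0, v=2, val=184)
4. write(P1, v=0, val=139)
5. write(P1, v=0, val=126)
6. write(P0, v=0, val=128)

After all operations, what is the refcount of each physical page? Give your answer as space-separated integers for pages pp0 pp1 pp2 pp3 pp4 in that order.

Answer: 1 2 1 1 1

Derivation:
Op 1: fork(P0) -> P1. 3 ppages; refcounts: pp0:2 pp1:2 pp2:2
Op 2: write(P1, v2, 180). refcount(pp2)=2>1 -> COPY to pp3. 4 ppages; refcounts: pp0:2 pp1:2 pp2:1 pp3:1
Op 3: write(P0, v2, 184). refcount(pp2)=1 -> write in place. 4 ppages; refcounts: pp0:2 pp1:2 pp2:1 pp3:1
Op 4: write(P1, v0, 139). refcount(pp0)=2>1 -> COPY to pp4. 5 ppages; refcounts: pp0:1 pp1:2 pp2:1 pp3:1 pp4:1
Op 5: write(P1, v0, 126). refcount(pp4)=1 -> write in place. 5 ppages; refcounts: pp0:1 pp1:2 pp2:1 pp3:1 pp4:1
Op 6: write(P0, v0, 128). refcount(pp0)=1 -> write in place. 5 ppages; refcounts: pp0:1 pp1:2 pp2:1 pp3:1 pp4:1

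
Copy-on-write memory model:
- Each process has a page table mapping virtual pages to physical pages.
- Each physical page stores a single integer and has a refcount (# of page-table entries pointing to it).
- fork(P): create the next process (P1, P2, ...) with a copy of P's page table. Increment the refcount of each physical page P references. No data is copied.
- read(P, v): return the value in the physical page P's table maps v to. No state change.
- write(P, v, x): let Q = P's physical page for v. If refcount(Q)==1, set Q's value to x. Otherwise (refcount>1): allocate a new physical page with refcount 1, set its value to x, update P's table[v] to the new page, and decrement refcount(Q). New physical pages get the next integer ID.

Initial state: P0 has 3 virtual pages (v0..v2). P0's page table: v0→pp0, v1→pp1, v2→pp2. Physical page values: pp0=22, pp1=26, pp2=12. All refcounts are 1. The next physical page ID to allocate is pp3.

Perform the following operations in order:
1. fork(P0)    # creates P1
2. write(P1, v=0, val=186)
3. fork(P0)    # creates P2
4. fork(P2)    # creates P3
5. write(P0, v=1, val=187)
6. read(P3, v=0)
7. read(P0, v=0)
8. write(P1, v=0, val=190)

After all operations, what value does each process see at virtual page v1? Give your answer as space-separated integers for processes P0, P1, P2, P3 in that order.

Answer: 187 26 26 26

Derivation:
Op 1: fork(P0) -> P1. 3 ppages; refcounts: pp0:2 pp1:2 pp2:2
Op 2: write(P1, v0, 186). refcount(pp0)=2>1 -> COPY to pp3. 4 ppages; refcounts: pp0:1 pp1:2 pp2:2 pp3:1
Op 3: fork(P0) -> P2. 4 ppages; refcounts: pp0:2 pp1:3 pp2:3 pp3:1
Op 4: fork(P2) -> P3. 4 ppages; refcounts: pp0:3 pp1:4 pp2:4 pp3:1
Op 5: write(P0, v1, 187). refcount(pp1)=4>1 -> COPY to pp4. 5 ppages; refcounts: pp0:3 pp1:3 pp2:4 pp3:1 pp4:1
Op 6: read(P3, v0) -> 22. No state change.
Op 7: read(P0, v0) -> 22. No state change.
Op 8: write(P1, v0, 190). refcount(pp3)=1 -> write in place. 5 ppages; refcounts: pp0:3 pp1:3 pp2:4 pp3:1 pp4:1
P0: v1 -> pp4 = 187
P1: v1 -> pp1 = 26
P2: v1 -> pp1 = 26
P3: v1 -> pp1 = 26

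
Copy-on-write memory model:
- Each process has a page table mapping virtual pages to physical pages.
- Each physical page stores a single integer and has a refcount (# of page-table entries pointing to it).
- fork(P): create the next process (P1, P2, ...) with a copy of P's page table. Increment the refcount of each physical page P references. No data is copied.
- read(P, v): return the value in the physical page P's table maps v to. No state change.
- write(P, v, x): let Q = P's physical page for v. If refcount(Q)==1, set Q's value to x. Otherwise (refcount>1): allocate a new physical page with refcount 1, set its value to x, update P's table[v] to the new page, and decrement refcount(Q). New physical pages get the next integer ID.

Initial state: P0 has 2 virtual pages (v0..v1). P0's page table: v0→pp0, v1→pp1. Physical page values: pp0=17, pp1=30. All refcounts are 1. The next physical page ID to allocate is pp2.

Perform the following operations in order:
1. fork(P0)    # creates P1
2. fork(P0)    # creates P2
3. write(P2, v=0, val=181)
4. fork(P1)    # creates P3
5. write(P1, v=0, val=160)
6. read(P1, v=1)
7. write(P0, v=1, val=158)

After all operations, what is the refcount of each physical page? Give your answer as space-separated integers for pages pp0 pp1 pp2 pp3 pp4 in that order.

Answer: 2 3 1 1 1

Derivation:
Op 1: fork(P0) -> P1. 2 ppages; refcounts: pp0:2 pp1:2
Op 2: fork(P0) -> P2. 2 ppages; refcounts: pp0:3 pp1:3
Op 3: write(P2, v0, 181). refcount(pp0)=3>1 -> COPY to pp2. 3 ppages; refcounts: pp0:2 pp1:3 pp2:1
Op 4: fork(P1) -> P3. 3 ppages; refcounts: pp0:3 pp1:4 pp2:1
Op 5: write(P1, v0, 160). refcount(pp0)=3>1 -> COPY to pp3. 4 ppages; refcounts: pp0:2 pp1:4 pp2:1 pp3:1
Op 6: read(P1, v1) -> 30. No state change.
Op 7: write(P0, v1, 158). refcount(pp1)=4>1 -> COPY to pp4. 5 ppages; refcounts: pp0:2 pp1:3 pp2:1 pp3:1 pp4:1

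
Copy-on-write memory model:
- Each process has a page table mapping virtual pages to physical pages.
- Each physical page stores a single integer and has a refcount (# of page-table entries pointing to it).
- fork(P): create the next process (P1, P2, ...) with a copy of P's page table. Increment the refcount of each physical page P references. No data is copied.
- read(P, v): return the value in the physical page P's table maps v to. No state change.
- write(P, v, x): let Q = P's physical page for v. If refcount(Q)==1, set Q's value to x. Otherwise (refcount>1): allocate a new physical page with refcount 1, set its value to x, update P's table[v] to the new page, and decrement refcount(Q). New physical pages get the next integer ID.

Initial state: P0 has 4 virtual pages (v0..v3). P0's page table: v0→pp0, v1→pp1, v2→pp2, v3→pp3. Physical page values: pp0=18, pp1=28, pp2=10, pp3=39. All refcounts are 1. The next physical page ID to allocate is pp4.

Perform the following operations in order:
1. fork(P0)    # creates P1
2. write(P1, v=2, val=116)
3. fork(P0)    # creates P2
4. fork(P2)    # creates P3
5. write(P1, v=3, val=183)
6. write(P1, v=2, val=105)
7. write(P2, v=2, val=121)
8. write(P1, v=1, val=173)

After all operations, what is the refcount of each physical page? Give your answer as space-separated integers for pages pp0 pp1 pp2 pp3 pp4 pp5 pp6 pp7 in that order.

Op 1: fork(P0) -> P1. 4 ppages; refcounts: pp0:2 pp1:2 pp2:2 pp3:2
Op 2: write(P1, v2, 116). refcount(pp2)=2>1 -> COPY to pp4. 5 ppages; refcounts: pp0:2 pp1:2 pp2:1 pp3:2 pp4:1
Op 3: fork(P0) -> P2. 5 ppages; refcounts: pp0:3 pp1:3 pp2:2 pp3:3 pp4:1
Op 4: fork(P2) -> P3. 5 ppages; refcounts: pp0:4 pp1:4 pp2:3 pp3:4 pp4:1
Op 5: write(P1, v3, 183). refcount(pp3)=4>1 -> COPY to pp5. 6 ppages; refcounts: pp0:4 pp1:4 pp2:3 pp3:3 pp4:1 pp5:1
Op 6: write(P1, v2, 105). refcount(pp4)=1 -> write in place. 6 ppages; refcounts: pp0:4 pp1:4 pp2:3 pp3:3 pp4:1 pp5:1
Op 7: write(P2, v2, 121). refcount(pp2)=3>1 -> COPY to pp6. 7 ppages; refcounts: pp0:4 pp1:4 pp2:2 pp3:3 pp4:1 pp5:1 pp6:1
Op 8: write(P1, v1, 173). refcount(pp1)=4>1 -> COPY to pp7. 8 ppages; refcounts: pp0:4 pp1:3 pp2:2 pp3:3 pp4:1 pp5:1 pp6:1 pp7:1

Answer: 4 3 2 3 1 1 1 1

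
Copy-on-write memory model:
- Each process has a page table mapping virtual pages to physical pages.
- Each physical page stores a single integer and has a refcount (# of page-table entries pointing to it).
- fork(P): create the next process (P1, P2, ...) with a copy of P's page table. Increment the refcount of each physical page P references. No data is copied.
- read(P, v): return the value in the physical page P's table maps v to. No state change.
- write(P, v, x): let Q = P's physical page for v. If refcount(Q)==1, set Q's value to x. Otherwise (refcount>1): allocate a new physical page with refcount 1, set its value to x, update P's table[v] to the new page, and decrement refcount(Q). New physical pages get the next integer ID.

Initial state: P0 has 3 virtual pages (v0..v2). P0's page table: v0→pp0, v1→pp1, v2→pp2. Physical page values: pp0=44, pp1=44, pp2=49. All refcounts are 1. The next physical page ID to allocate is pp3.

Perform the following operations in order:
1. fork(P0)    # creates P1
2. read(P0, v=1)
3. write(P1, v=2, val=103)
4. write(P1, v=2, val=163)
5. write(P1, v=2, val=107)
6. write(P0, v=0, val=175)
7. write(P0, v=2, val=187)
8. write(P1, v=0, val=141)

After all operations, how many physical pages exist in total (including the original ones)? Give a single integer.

Answer: 5

Derivation:
Op 1: fork(P0) -> P1. 3 ppages; refcounts: pp0:2 pp1:2 pp2:2
Op 2: read(P0, v1) -> 44. No state change.
Op 3: write(P1, v2, 103). refcount(pp2)=2>1 -> COPY to pp3. 4 ppages; refcounts: pp0:2 pp1:2 pp2:1 pp3:1
Op 4: write(P1, v2, 163). refcount(pp3)=1 -> write in place. 4 ppages; refcounts: pp0:2 pp1:2 pp2:1 pp3:1
Op 5: write(P1, v2, 107). refcount(pp3)=1 -> write in place. 4 ppages; refcounts: pp0:2 pp1:2 pp2:1 pp3:1
Op 6: write(P0, v0, 175). refcount(pp0)=2>1 -> COPY to pp4. 5 ppages; refcounts: pp0:1 pp1:2 pp2:1 pp3:1 pp4:1
Op 7: write(P0, v2, 187). refcount(pp2)=1 -> write in place. 5 ppages; refcounts: pp0:1 pp1:2 pp2:1 pp3:1 pp4:1
Op 8: write(P1, v0, 141). refcount(pp0)=1 -> write in place. 5 ppages; refcounts: pp0:1 pp1:2 pp2:1 pp3:1 pp4:1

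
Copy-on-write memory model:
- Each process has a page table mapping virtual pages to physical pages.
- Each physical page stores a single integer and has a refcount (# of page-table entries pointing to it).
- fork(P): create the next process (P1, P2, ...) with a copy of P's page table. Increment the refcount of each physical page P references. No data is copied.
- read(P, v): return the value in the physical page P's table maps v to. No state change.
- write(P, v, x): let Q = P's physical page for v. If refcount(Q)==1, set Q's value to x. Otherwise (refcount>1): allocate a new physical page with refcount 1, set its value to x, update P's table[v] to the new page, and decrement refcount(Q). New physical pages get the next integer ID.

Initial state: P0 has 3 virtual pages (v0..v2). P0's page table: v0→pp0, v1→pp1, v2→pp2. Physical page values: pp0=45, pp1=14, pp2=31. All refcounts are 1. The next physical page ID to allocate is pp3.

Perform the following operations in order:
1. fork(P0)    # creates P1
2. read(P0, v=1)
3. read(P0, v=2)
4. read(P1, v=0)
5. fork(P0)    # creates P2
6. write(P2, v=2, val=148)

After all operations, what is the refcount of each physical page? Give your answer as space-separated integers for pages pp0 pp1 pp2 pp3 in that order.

Op 1: fork(P0) -> P1. 3 ppages; refcounts: pp0:2 pp1:2 pp2:2
Op 2: read(P0, v1) -> 14. No state change.
Op 3: read(P0, v2) -> 31. No state change.
Op 4: read(P1, v0) -> 45. No state change.
Op 5: fork(P0) -> P2. 3 ppages; refcounts: pp0:3 pp1:3 pp2:3
Op 6: write(P2, v2, 148). refcount(pp2)=3>1 -> COPY to pp3. 4 ppages; refcounts: pp0:3 pp1:3 pp2:2 pp3:1

Answer: 3 3 2 1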